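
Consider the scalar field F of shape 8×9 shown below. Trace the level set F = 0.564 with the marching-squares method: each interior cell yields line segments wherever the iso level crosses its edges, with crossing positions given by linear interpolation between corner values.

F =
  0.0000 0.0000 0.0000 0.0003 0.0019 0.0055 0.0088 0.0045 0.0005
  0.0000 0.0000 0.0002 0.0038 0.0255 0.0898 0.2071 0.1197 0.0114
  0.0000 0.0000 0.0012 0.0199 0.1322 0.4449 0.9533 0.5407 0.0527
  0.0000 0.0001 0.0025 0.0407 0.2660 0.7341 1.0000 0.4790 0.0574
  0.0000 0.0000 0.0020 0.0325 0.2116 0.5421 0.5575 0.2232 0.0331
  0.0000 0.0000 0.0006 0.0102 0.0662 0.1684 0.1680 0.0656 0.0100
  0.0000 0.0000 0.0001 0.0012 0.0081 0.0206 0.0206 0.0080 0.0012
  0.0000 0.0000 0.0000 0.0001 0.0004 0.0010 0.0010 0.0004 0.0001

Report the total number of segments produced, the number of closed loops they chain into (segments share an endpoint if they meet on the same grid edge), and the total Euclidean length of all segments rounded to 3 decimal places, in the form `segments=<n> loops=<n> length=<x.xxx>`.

segments=8 loops=1 length=7.431

cell (1,5): code 0100 → (1.478,6.000)–(2.000,5.234)
cell (1,6): code 1000 → (2.000,6.944)–(1.478,6.000)
cell (2,4): code 0100 → (2.412,5.000)–(3.000,4.637)
cell (2,5): code 1110 → (2.000,5.234)–(2.412,5.000)
cell (2,6): code 1001 → (3.000,6.837)–(2.000,6.944)
cell (3,4): code 0010 → (3.000,4.637)–(3.886,5.000)
cell (3,5): code 0011 → (3.886,5.000)–(3.985,6.000)
cell (3,6): code 0001 → (3.985,6.000)–(3.000,6.837)
total: 8 segments, chained into 1 closed loop(s), length Σ = 7.430795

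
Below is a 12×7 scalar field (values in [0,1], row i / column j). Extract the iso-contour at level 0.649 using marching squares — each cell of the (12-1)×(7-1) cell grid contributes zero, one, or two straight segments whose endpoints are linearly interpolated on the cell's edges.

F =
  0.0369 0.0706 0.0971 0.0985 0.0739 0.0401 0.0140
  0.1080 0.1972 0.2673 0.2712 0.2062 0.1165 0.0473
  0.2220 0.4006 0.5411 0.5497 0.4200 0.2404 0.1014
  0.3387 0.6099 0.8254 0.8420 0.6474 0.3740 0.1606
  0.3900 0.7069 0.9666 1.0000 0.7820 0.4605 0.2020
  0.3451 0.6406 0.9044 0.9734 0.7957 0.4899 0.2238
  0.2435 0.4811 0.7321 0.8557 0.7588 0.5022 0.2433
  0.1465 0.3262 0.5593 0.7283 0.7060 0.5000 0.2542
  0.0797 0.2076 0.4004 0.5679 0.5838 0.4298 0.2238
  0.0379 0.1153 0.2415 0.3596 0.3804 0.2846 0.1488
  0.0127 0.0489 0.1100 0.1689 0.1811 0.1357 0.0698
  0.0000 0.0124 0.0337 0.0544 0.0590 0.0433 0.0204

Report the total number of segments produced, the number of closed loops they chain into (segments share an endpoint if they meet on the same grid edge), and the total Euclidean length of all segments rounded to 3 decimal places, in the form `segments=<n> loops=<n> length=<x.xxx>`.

cell (2,1): code 0100 → (2.380,2.000)–(3.000,1.181)
cell (2,2): code 1100 → (2.340,3.000)–(2.380,2.000)
cell (2,3): code 1000 → (3.000,3.992)–(2.340,3.000)
cell (3,0): code 0100 → (3.403,1.000)–(4.000,0.817)
cell (3,1): code 1110 → (3.000,1.181)–(3.403,1.000)
cell (3,3): code 1101 → (3.012,4.000)–(3.000,3.992)
cell (3,4): code 1000 → (4.000,4.414)–(3.012,4.000)
cell (4,0): code 0010 → (4.000,0.817)–(4.873,1.000)
cell (4,1): code 0111 → (4.873,1.000)–(5.000,1.032)
cell (4,4): code 1001 → (5.000,4.480)–(4.000,4.414)
cell (5,1): code 0110 → (5.000,1.032)–(6.000,1.669)
cell (5,4): code 1001 → (6.000,4.428)–(5.000,4.480)
cell (6,1): code 0010 → (6.000,1.669)–(6.481,2.000)
cell (6,2): code 0111 → (6.481,2.000)–(7.000,2.531)
cell (6,4): code 1001 → (7.000,4.277)–(6.000,4.428)
cell (7,2): code 0010 → (7.000,2.531)–(7.494,3.000)
cell (7,3): code 0011 → (7.494,3.000)–(7.466,4.000)
cell (7,4): code 0001 → (7.466,4.000)–(7.000,4.277)
total: 18 segments, chained into 1 closed loop(s), length Σ = 14.145402

segments=18 loops=1 length=14.145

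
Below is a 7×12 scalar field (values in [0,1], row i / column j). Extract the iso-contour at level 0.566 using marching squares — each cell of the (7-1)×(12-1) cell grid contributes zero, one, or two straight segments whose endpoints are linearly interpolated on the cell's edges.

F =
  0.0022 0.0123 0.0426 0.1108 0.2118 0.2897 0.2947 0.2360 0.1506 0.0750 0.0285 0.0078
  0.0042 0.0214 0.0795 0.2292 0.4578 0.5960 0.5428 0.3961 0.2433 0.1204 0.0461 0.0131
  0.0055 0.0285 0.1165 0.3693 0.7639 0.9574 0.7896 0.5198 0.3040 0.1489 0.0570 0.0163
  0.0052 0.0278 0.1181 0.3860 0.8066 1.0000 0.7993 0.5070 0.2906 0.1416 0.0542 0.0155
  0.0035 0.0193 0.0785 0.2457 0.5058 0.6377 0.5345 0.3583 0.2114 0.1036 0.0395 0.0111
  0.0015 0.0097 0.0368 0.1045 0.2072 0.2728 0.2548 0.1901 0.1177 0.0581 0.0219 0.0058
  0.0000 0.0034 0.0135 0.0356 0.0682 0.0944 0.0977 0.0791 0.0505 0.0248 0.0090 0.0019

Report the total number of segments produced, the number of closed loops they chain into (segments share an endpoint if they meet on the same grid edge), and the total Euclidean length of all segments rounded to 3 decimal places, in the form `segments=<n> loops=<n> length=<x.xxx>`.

cell (0,4): code 0100 → (0.902,5.000)–(1.000,4.783)
cell (0,5): code 1000 → (1.000,5.564)–(0.902,5.000)
cell (1,3): code 0100 → (1.353,4.000)–(2.000,3.498)
cell (1,4): code 1110 → (1.000,4.783)–(1.353,4.000)
cell (1,5): code 1101 → (1.094,6.000)–(1.000,5.564)
cell (1,6): code 1000 → (2.000,6.829)–(1.094,6.000)
cell (2,3): code 0110 → (2.000,3.498)–(3.000,3.428)
cell (2,6): code 1001 → (3.000,6.798)–(2.000,6.829)
cell (3,3): code 0010 → (3.000,3.428)–(3.800,4.000)
cell (3,4): code 0111 → (3.800,4.000)–(4.000,4.456)
cell (3,5): code 1011 → (4.000,5.695)–(3.881,6.000)
cell (3,6): code 0001 → (3.881,6.000)–(3.000,6.798)
cell (4,4): code 0010 → (4.000,4.456)–(4.196,5.000)
cell (4,5): code 0001 → (4.196,5.000)–(4.000,5.695)
total: 14 segments, chained into 1 closed loop(s), length Σ = 10.462866

segments=14 loops=1 length=10.463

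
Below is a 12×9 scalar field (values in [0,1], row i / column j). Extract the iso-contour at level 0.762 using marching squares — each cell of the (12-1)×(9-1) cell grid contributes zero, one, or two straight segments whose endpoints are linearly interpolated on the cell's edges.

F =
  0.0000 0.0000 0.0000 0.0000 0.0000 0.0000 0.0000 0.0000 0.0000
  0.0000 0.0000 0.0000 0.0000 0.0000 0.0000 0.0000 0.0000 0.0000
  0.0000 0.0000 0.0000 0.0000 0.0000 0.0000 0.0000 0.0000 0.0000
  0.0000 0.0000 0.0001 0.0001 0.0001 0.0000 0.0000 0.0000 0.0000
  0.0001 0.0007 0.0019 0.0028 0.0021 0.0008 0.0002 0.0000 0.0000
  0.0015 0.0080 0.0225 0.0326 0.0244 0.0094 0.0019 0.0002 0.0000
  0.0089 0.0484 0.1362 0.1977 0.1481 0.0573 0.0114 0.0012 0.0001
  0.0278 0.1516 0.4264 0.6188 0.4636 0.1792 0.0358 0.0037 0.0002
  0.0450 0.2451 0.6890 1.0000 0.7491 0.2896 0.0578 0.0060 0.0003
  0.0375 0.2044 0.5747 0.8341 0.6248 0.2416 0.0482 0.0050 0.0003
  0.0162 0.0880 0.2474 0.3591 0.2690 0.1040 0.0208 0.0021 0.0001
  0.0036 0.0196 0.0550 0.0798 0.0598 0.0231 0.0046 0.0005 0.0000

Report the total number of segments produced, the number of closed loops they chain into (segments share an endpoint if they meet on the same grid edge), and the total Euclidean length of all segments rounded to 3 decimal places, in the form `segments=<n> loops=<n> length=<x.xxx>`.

cell (7,2): code 0100 → (7.376,3.000)–(8.000,2.235)
cell (7,3): code 1000 → (8.000,3.949)–(7.376,3.000)
cell (8,2): code 0110 → (8.000,2.235)–(9.000,2.722)
cell (8,3): code 1001 → (9.000,3.344)–(8.000,3.949)
cell (9,2): code 0010 → (9.000,2.722)–(9.152,3.000)
cell (9,3): code 0001 → (9.152,3.000)–(9.000,3.344)
total: 6 segments, chained into 1 closed loop(s), length Σ = 5.097128

segments=6 loops=1 length=5.097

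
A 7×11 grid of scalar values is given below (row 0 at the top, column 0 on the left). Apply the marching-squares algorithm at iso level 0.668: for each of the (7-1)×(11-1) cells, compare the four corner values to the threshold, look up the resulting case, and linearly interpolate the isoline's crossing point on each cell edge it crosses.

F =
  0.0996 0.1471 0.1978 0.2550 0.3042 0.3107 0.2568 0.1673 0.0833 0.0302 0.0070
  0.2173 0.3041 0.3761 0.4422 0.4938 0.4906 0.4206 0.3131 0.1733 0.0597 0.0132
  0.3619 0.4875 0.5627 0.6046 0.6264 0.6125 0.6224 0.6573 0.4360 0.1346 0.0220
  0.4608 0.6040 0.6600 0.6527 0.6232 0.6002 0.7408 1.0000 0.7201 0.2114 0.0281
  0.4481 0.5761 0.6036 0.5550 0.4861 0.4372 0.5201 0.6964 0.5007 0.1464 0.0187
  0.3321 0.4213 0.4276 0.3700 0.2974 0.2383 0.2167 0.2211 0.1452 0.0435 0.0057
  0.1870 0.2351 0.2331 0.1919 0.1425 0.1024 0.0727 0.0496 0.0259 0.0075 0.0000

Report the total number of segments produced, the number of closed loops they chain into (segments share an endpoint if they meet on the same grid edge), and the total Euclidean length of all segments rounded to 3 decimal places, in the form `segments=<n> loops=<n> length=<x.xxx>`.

segments=10 loops=1 length=6.767

cell (2,5): code 0100 → (2.385,6.000)–(3.000,5.482)
cell (2,6): code 1100 → (2.031,7.000)–(2.385,6.000)
cell (2,7): code 1100 → (2.817,8.000)–(2.031,7.000)
cell (2,8): code 1000 → (3.000,8.102)–(2.817,8.000)
cell (3,5): code 0010 → (3.000,5.482)–(3.330,6.000)
cell (3,6): code 0111 → (3.330,6.000)–(4.000,6.839)
cell (3,7): code 1011 → (4.000,7.145)–(3.237,8.000)
cell (3,8): code 0001 → (3.237,8.000)–(3.000,8.102)
cell (4,6): code 0010 → (4.000,6.839)–(4.060,7.000)
cell (4,7): code 0001 → (4.060,7.000)–(4.000,7.145)
total: 10 segments, chained into 1 closed loop(s), length Σ = 6.766765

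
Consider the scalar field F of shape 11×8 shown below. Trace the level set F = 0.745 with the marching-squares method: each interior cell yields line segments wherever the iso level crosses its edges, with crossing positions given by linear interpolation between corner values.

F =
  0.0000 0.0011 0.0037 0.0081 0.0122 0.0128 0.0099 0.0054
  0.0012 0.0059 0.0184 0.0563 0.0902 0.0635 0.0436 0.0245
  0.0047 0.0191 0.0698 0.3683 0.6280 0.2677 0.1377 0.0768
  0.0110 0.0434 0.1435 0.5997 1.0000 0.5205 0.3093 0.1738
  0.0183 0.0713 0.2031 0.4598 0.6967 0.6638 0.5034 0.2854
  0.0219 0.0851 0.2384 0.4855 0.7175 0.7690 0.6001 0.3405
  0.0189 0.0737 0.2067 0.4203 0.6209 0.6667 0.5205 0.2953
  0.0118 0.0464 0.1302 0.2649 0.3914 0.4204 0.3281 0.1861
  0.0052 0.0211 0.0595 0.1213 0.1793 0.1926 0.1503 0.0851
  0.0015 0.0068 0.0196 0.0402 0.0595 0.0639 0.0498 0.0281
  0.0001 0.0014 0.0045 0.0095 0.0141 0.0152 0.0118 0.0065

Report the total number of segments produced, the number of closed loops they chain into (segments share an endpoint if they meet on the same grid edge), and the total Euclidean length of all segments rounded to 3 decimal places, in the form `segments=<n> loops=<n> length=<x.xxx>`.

segments=8 loops=2 length=5.437

cell (2,3): code 0100 → (2.315,4.000)–(3.000,3.363)
cell (2,4): code 1000 → (3.000,4.532)–(2.315,4.000)
cell (3,3): code 0010 → (3.000,3.363)–(3.841,4.000)
cell (3,4): code 0001 → (3.841,4.000)–(3.000,4.532)
cell (4,4): code 0100 → (4.772,5.000)–(5.000,4.534)
cell (4,5): code 1000 → (5.000,5.142)–(4.772,5.000)
cell (5,4): code 0010 → (5.000,4.534)–(5.235,5.000)
cell (5,5): code 0001 → (5.235,5.000)–(5.000,5.142)
total: 8 segments, chained into 2 closed loop(s), length Σ = 5.436676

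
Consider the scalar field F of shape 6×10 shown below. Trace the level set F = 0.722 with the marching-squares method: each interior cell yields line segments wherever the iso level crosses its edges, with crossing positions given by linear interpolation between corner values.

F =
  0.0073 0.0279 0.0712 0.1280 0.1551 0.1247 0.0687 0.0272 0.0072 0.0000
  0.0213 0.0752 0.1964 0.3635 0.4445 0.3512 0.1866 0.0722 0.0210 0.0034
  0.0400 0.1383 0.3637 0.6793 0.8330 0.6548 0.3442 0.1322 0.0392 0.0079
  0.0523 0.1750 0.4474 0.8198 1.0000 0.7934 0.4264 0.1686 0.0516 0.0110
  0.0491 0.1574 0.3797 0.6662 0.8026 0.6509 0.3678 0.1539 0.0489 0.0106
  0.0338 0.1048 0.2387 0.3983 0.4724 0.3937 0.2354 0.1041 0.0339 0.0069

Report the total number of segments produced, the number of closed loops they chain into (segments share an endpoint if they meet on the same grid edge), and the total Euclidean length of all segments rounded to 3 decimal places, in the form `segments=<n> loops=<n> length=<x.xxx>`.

segments=12 loops=1 length=7.465

cell (1,3): code 0100 → (1.714,4.000)–(2.000,3.278)
cell (1,4): code 1000 → (2.000,4.623)–(1.714,4.000)
cell (2,2): code 0100 → (2.304,3.000)–(3.000,2.737)
cell (2,3): code 1110 → (2.000,3.278)–(2.304,3.000)
cell (2,4): code 1101 → (2.485,5.000)–(2.000,4.623)
cell (2,5): code 1000 → (3.000,5.195)–(2.485,5.000)
cell (3,2): code 0010 → (3.000,2.737)–(3.637,3.000)
cell (3,3): code 0111 → (3.637,3.000)–(4.000,3.409)
cell (3,4): code 1011 → (4.000,4.531)–(3.501,5.000)
cell (3,5): code 0001 → (3.501,5.000)–(3.000,5.195)
cell (4,3): code 0010 → (4.000,3.409)–(4.244,4.000)
cell (4,4): code 0001 → (4.244,4.000)–(4.000,4.531)
total: 12 segments, chained into 1 closed loop(s), length Σ = 7.464540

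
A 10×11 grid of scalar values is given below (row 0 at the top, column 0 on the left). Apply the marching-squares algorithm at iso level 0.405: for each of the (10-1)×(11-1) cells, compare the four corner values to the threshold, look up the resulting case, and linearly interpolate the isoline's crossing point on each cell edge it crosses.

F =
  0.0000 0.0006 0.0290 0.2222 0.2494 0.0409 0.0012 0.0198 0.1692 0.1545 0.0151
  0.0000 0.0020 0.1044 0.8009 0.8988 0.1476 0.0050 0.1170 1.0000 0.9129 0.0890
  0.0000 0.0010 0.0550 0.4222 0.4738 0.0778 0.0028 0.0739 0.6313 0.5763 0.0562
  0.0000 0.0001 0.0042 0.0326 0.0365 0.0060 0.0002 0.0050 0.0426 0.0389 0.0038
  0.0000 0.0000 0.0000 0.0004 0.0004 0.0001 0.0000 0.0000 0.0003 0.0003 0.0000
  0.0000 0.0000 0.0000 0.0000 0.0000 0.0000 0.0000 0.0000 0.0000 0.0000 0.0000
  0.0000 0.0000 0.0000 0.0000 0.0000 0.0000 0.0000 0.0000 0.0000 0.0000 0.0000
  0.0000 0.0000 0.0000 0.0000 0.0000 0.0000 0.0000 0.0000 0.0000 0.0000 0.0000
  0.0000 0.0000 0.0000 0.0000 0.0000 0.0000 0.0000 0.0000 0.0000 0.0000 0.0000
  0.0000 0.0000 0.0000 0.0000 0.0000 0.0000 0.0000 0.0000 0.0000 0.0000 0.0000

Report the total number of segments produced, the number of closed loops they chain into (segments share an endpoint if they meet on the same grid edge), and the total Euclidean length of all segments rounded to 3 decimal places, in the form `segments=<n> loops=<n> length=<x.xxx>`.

segments=16 loops=2 length=13.431

cell (0,2): code 0100 → (0.316,3.000)–(1.000,2.432)
cell (0,3): code 1100 → (0.240,4.000)–(0.316,3.000)
cell (0,4): code 1000 → (1.000,4.657)–(0.240,4.000)
cell (0,7): code 0100 → (0.284,8.000)–(1.000,7.326)
cell (0,8): code 1100 → (0.330,9.000)–(0.284,8.000)
cell (0,9): code 1000 → (1.000,9.616)–(0.330,9.000)
cell (1,2): code 0110 → (1.000,2.432)–(2.000,2.953)
cell (1,4): code 1001 → (2.000,4.174)–(1.000,4.657)
cell (1,7): code 0110 → (1.000,7.326)–(2.000,7.594)
cell (1,9): code 1001 → (2.000,9.329)–(1.000,9.616)
cell (2,2): code 0010 → (2.000,2.953)–(2.044,3.000)
cell (2,3): code 0011 → (2.044,3.000)–(2.157,4.000)
cell (2,4): code 0001 → (2.157,4.000)–(2.000,4.174)
cell (2,7): code 0010 → (2.000,7.594)–(2.384,8.000)
cell (2,8): code 0011 → (2.384,8.000)–(2.319,9.000)
cell (2,9): code 0001 → (2.319,9.000)–(2.000,9.329)
total: 16 segments, chained into 2 closed loop(s), length Σ = 13.431184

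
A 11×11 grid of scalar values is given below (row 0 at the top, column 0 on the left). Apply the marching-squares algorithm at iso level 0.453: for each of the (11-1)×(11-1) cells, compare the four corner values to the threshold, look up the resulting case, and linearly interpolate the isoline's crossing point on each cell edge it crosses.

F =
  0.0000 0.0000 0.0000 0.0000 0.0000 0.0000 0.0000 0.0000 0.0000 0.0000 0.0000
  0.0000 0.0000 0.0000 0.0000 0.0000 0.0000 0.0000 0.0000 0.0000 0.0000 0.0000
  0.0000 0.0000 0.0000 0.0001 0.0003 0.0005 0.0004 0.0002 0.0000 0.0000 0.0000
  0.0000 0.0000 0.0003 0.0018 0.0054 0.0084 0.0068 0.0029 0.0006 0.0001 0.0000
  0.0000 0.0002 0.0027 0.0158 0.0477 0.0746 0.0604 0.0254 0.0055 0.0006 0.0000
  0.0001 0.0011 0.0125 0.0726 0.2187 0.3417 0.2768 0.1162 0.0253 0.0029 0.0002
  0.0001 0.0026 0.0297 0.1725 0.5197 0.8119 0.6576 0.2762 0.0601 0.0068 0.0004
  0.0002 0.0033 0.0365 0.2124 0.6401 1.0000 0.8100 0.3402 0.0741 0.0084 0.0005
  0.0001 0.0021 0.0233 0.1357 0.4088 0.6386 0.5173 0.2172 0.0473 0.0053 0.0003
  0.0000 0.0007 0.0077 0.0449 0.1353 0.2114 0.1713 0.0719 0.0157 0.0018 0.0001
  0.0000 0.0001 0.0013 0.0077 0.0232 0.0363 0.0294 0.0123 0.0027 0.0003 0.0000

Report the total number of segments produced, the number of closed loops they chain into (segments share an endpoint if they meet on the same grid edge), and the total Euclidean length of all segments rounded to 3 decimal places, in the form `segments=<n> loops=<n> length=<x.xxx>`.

cell (5,3): code 0100 → (5.778,4.000)–(6.000,3.808)
cell (5,4): code 1100 → (5.237,5.000)–(5.778,4.000)
cell (5,5): code 1100 → (5.463,6.000)–(5.237,5.000)
cell (5,6): code 1000 → (6.000,6.536)–(5.463,6.000)
cell (6,3): code 0110 → (6.000,3.808)–(7.000,3.563)
cell (6,6): code 1001 → (7.000,6.760)–(6.000,6.536)
cell (7,3): code 0010 → (7.000,3.563)–(7.809,4.000)
cell (7,4): code 0111 → (7.809,4.000)–(8.000,4.192)
cell (7,6): code 1001 → (8.000,6.214)–(7.000,6.760)
cell (8,4): code 0010 → (8.000,4.192)–(8.434,5.000)
cell (8,5): code 0011 → (8.434,5.000)–(8.186,6.000)
cell (8,6): code 0001 → (8.186,6.000)–(8.000,6.214)
total: 12 segments, chained into 1 closed loop(s), length Σ = 9.830441

segments=12 loops=1 length=9.830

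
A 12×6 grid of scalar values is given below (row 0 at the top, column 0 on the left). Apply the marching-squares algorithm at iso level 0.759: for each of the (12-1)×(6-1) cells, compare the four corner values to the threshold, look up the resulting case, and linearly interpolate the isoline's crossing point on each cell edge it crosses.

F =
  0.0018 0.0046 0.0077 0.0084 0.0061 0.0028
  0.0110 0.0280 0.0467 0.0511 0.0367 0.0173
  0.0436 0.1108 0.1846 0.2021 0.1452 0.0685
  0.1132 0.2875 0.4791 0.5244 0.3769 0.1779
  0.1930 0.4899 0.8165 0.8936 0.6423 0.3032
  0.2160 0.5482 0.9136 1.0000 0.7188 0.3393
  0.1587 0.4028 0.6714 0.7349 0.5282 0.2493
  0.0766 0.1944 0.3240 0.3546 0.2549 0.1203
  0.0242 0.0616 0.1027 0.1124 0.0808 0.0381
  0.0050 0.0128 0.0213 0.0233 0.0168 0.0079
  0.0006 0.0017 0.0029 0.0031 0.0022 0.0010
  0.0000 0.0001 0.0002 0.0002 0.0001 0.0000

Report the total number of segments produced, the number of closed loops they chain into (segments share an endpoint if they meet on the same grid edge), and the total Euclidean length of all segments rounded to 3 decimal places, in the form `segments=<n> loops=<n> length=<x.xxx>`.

cell (3,1): code 0100 → (3.830,2.000)–(4.000,1.824)
cell (3,2): code 1100 → (3.635,3.000)–(3.830,2.000)
cell (3,3): code 1000 → (4.000,3.536)–(3.635,3.000)
cell (4,1): code 0110 → (4.000,1.824)–(5.000,1.577)
cell (4,3): code 1001 → (5.000,3.857)–(4.000,3.536)
cell (5,1): code 0010 → (5.000,1.577)–(5.638,2.000)
cell (5,2): code 0011 → (5.638,2.000)–(5.909,3.000)
cell (5,3): code 0001 → (5.909,3.000)–(5.000,3.857)
total: 8 segments, chained into 1 closed loop(s), length Σ = 7.043273

segments=8 loops=1 length=7.043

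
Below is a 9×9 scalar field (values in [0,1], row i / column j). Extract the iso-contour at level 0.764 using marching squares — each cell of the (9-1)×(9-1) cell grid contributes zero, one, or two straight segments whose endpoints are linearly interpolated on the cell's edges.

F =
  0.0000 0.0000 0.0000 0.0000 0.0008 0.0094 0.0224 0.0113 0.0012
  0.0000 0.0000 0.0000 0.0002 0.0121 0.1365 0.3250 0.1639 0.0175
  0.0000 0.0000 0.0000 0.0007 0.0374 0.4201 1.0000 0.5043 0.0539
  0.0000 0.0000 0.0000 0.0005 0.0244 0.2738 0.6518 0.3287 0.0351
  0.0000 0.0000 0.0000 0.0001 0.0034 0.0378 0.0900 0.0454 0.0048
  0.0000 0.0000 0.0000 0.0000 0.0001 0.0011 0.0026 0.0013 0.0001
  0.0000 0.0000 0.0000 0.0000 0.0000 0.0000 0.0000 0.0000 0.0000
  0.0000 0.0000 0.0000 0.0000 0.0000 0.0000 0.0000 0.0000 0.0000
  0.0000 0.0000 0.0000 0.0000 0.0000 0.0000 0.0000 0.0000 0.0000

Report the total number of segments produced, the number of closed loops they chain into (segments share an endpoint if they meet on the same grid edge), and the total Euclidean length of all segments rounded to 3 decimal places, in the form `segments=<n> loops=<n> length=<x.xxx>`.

segments=4 loops=1 length=2.746

cell (1,5): code 0100 → (1.650,6.000)–(2.000,5.593)
cell (1,6): code 1000 → (2.000,6.476)–(1.650,6.000)
cell (2,5): code 0010 → (2.000,5.593)–(2.678,6.000)
cell (2,6): code 0001 → (2.678,6.000)–(2.000,6.476)
total: 4 segments, chained into 1 closed loop(s), length Σ = 2.746054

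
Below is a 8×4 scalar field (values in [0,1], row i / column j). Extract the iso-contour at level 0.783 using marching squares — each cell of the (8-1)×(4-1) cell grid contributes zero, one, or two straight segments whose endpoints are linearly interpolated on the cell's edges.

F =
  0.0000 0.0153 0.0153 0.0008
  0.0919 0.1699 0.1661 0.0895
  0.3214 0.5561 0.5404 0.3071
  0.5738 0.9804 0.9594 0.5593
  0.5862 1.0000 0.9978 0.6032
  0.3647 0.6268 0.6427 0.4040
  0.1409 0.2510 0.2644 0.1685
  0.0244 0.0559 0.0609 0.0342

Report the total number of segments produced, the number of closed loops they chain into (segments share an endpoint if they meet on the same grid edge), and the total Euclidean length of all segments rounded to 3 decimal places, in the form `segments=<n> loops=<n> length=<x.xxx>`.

segments=8 loops=1 length=6.886

cell (2,0): code 0100 → (2.535,1.000)–(3.000,0.515)
cell (2,1): code 1100 → (2.579,2.000)–(2.535,1.000)
cell (2,2): code 1000 → (3.000,2.441)–(2.579,2.000)
cell (3,0): code 0110 → (3.000,0.515)–(4.000,0.476)
cell (3,2): code 1001 → (4.000,2.544)–(3.000,2.441)
cell (4,0): code 0010 → (4.000,0.476)–(4.581,1.000)
cell (4,1): code 0011 → (4.581,1.000)–(4.605,2.000)
cell (4,2): code 0001 → (4.605,2.000)–(4.000,2.544)
total: 8 segments, chained into 1 closed loop(s), length Σ = 6.886150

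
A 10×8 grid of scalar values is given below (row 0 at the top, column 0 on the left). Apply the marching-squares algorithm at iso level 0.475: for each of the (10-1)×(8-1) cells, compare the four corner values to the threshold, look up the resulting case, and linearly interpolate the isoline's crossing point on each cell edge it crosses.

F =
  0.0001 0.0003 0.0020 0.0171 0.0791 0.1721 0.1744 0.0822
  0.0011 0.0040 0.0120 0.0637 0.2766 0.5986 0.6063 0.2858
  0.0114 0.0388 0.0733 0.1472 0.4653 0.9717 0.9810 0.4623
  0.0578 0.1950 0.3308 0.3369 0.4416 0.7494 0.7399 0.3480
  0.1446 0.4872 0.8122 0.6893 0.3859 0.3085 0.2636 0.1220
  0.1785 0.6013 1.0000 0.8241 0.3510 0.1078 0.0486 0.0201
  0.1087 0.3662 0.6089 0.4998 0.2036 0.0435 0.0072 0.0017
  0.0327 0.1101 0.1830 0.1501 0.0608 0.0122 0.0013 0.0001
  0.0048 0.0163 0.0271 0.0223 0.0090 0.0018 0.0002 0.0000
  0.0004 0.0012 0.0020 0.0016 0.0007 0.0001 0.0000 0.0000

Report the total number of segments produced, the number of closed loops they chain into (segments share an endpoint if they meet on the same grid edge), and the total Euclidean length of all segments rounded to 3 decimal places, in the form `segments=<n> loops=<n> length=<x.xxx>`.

cell (0,4): code 0100 → (0.710,5.000)–(1.000,4.616)
cell (0,5): code 1100 → (0.696,6.000)–(0.710,5.000)
cell (0,6): code 1000 → (1.000,6.410)–(0.696,6.000)
cell (1,4): code 0110 → (1.000,4.616)–(2.000,4.019)
cell (1,6): code 1001 → (2.000,6.976)–(1.000,6.410)
cell (2,4): code 0110 → (2.000,4.019)–(3.000,4.109)
cell (2,6): code 1001 → (3.000,6.676)–(2.000,6.976)
cell (3,0): code 0100 → (3.958,1.000)–(4.000,0.964)
cell (3,1): code 1100 → (3.300,2.000)–(3.958,1.000)
cell (3,2): code 1100 → (3.392,3.000)–(3.300,2.000)
cell (3,3): code 1000 → (4.000,3.706)–(3.392,3.000)
cell (3,4): code 0010 → (3.000,4.109)–(3.622,5.000)
cell (3,5): code 0011 → (3.622,5.000)–(3.556,6.000)
cell (3,6): code 0001 → (3.556,6.000)–(3.000,6.676)
cell (4,0): code 0110 → (4.000,0.964)–(5.000,0.701)
cell (4,3): code 1001 → (5.000,3.738)–(4.000,3.706)
cell (5,0): code 0010 → (5.000,0.701)–(5.537,1.000)
cell (5,1): code 0111 → (5.537,1.000)–(6.000,1.448)
cell (5,3): code 1001 → (6.000,3.084)–(5.000,3.738)
cell (6,1): code 0010 → (6.000,1.448)–(6.314,2.000)
cell (6,2): code 0011 → (6.314,2.000)–(6.071,3.000)
cell (6,3): code 0001 → (6.071,3.000)–(6.000,3.084)
total: 22 segments, chained into 2 closed loop(s), length Σ = 18.768559

segments=22 loops=2 length=18.769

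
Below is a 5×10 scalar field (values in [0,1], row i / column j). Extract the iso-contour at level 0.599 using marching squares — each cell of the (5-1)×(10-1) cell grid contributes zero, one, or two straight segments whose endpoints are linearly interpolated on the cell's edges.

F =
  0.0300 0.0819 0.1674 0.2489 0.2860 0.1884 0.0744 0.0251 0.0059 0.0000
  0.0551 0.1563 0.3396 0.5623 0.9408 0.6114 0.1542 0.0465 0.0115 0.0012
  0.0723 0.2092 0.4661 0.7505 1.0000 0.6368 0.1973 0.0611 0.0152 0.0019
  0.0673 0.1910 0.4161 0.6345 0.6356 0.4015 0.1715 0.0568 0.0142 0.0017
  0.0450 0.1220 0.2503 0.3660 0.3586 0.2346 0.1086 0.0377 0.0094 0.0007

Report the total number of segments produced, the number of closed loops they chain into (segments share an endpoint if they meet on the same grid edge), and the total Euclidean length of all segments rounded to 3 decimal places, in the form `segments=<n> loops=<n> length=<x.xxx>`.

segments=12 loops=1 length=8.235

cell (0,3): code 0100 → (0.478,4.000)–(1.000,3.097)
cell (0,4): code 1100 → (0.971,5.000)–(0.478,4.000)
cell (0,5): code 1000 → (1.000,5.027)–(0.971,5.000)
cell (1,2): code 0100 → (1.195,3.000)–(2.000,2.467)
cell (1,3): code 1110 → (1.000,3.097)–(1.195,3.000)
cell (1,5): code 1001 → (2.000,5.086)–(1.000,5.027)
cell (2,2): code 0110 → (2.000,2.467)–(3.000,2.837)
cell (2,4): code 1011 → (3.000,4.156)–(2.161,5.000)
cell (2,5): code 0001 → (2.161,5.000)–(2.000,5.086)
cell (3,2): code 0010 → (3.000,2.837)–(3.132,3.000)
cell (3,3): code 0011 → (3.132,3.000)–(3.132,4.000)
cell (3,4): code 0001 → (3.132,4.000)–(3.000,4.156)
total: 12 segments, chained into 1 closed loop(s), length Σ = 8.235398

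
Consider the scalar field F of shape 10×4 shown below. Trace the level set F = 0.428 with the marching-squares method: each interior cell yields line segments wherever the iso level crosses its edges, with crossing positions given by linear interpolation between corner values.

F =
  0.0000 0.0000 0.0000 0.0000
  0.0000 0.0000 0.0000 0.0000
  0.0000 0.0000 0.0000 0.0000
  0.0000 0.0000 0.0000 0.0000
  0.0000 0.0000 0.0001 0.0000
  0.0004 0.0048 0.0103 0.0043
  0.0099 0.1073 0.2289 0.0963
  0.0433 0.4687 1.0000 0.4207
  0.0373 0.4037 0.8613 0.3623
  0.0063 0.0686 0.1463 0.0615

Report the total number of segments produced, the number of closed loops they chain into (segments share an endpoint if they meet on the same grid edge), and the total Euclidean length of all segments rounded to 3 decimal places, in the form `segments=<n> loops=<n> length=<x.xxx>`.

cell (6,0): code 0100 → (6.887,1.000)–(7.000,0.904)
cell (6,1): code 1100 → (6.258,2.000)–(6.887,1.000)
cell (6,2): code 1000 → (7.000,2.987)–(6.258,2.000)
cell (7,0): code 0010 → (7.000,0.904)–(7.626,1.000)
cell (7,1): code 0111 → (7.626,1.000)–(8.000,1.053)
cell (7,2): code 1001 → (8.000,2.868)–(7.000,2.987)
cell (8,1): code 0010 → (8.000,1.053)–(8.606,2.000)
cell (8,2): code 0001 → (8.606,2.000)–(8.000,2.868)
total: 8 segments, chained into 1 closed loop(s), length Σ = 6.765435

segments=8 loops=1 length=6.765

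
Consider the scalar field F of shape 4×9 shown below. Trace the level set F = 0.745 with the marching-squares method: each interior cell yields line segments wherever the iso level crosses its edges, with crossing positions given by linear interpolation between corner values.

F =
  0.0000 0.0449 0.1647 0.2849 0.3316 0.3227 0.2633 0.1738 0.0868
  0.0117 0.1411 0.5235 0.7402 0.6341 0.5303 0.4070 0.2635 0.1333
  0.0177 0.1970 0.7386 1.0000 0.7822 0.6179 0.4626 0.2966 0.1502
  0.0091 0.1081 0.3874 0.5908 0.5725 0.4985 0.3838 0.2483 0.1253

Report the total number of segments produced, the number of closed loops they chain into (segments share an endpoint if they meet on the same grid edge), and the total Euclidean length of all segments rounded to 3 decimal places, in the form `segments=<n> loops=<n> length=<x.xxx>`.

cell (1,2): code 0100 → (1.018,3.000)–(2.000,2.024)
cell (1,3): code 1100 → (1.749,4.000)–(1.018,3.000)
cell (1,4): code 1000 → (2.000,4.226)–(1.749,4.000)
cell (2,2): code 0010 → (2.000,2.024)–(2.623,3.000)
cell (2,3): code 0011 → (2.623,3.000)–(2.177,4.000)
cell (2,4): code 0001 → (2.177,4.000)–(2.000,4.226)
total: 6 segments, chained into 1 closed loop(s), length Σ = 5.500376

segments=6 loops=1 length=5.500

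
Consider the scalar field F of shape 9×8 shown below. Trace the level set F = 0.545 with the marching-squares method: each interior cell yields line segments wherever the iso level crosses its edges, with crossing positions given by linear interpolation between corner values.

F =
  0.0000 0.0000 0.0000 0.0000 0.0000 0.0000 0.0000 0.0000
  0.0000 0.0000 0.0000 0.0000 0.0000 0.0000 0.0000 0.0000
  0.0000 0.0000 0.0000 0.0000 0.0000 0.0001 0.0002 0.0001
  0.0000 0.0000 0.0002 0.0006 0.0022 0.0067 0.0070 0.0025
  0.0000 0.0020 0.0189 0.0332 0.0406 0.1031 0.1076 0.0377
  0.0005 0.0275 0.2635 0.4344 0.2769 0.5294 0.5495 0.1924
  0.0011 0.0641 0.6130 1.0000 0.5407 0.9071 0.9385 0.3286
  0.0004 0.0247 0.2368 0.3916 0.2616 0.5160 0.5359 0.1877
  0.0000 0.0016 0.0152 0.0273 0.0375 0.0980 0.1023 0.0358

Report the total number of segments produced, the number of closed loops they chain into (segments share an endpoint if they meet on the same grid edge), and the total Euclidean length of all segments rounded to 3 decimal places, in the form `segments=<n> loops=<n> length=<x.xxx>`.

segments=14 loops=2 length=12.392

cell (4,5): code 0100 → (4.990,6.000)–(5.000,5.776)
cell (4,6): code 1000 → (5.000,6.013)–(4.990,6.000)
cell (5,1): code 0100 → (5.805,2.000)–(6.000,1.876)
cell (5,2): code 1100 → (5.196,3.000)–(5.805,2.000)
cell (5,3): code 1000 → (6.000,3.991)–(5.196,3.000)
cell (5,4): code 0100 → (5.041,5.000)–(6.000,4.012)
cell (5,5): code 1110 → (5.000,5.776)–(5.041,5.000)
cell (5,6): code 1001 → (6.000,6.645)–(5.000,6.013)
cell (6,1): code 0010 → (6.000,1.876)–(6.181,2.000)
cell (6,2): code 0011 → (6.181,2.000)–(6.748,3.000)
cell (6,3): code 0001 → (6.748,3.000)–(6.000,3.991)
cell (6,4): code 0010 → (6.000,4.012)–(6.926,5.000)
cell (6,5): code 0011 → (6.926,5.000)–(6.977,6.000)
cell (6,6): code 0001 → (6.977,6.000)–(6.000,6.645)
total: 14 segments, chained into 2 closed loop(s), length Σ = 12.392438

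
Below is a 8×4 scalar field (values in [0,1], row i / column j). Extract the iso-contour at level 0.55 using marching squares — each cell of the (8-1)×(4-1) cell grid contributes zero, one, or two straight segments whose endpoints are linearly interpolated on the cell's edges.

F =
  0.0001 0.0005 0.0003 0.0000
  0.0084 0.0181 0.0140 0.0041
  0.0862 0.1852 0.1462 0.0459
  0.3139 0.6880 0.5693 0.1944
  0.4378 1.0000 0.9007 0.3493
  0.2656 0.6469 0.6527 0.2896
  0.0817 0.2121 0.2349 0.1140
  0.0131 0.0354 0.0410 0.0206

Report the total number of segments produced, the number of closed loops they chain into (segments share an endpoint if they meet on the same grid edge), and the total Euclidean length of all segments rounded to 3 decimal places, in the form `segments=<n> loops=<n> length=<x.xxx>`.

segments=10 loops=1 length=7.715

cell (2,0): code 0100 → (2.726,1.000)–(3.000,0.631)
cell (2,1): code 1100 → (2.954,2.000)–(2.726,1.000)
cell (2,2): code 1000 → (3.000,2.051)–(2.954,2.000)
cell (3,0): code 0110 → (3.000,0.631)–(4.000,0.200)
cell (3,2): code 1001 → (4.000,2.636)–(3.000,2.051)
cell (4,0): code 0110 → (4.000,0.200)–(5.000,0.746)
cell (4,2): code 1001 → (5.000,2.283)–(4.000,2.636)
cell (5,0): code 0010 → (5.000,0.746)–(5.223,1.000)
cell (5,1): code 0011 → (5.223,1.000)–(5.246,2.000)
cell (5,2): code 0001 → (5.246,2.000)–(5.000,2.283)
total: 10 segments, chained into 1 closed loop(s), length Σ = 7.714902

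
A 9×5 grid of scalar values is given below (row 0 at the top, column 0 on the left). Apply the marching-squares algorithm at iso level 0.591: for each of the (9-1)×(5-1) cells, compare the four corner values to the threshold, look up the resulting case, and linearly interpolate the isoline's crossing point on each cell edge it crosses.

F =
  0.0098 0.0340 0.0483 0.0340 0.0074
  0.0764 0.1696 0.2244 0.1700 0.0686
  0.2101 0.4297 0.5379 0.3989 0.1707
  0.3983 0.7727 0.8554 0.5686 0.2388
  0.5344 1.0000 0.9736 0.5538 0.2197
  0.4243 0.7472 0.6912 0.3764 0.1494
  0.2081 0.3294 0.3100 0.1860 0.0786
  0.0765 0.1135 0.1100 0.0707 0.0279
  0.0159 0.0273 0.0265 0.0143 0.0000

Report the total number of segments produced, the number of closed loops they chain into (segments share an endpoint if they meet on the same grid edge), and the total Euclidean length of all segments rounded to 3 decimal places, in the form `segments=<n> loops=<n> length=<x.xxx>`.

cell (2,0): code 0100 → (2.470,1.000)–(3.000,0.515)
cell (2,1): code 1100 → (2.167,2.000)–(2.470,1.000)
cell (2,2): code 1000 → (3.000,2.922)–(2.167,2.000)
cell (3,0): code 0110 → (3.000,0.515)–(4.000,0.122)
cell (3,2): code 1001 → (4.000,2.911)–(3.000,2.922)
cell (4,0): code 0110 → (4.000,0.122)–(5.000,0.516)
cell (4,2): code 1001 → (5.000,2.318)–(4.000,2.911)
cell (5,0): code 0010 → (5.000,0.516)–(5.374,1.000)
cell (5,1): code 0011 → (5.374,1.000)–(5.263,2.000)
cell (5,2): code 0001 → (5.263,2.000)–(5.000,2.318)
total: 10 segments, chained into 1 closed loop(s), length Σ = 9.348261

segments=10 loops=1 length=9.348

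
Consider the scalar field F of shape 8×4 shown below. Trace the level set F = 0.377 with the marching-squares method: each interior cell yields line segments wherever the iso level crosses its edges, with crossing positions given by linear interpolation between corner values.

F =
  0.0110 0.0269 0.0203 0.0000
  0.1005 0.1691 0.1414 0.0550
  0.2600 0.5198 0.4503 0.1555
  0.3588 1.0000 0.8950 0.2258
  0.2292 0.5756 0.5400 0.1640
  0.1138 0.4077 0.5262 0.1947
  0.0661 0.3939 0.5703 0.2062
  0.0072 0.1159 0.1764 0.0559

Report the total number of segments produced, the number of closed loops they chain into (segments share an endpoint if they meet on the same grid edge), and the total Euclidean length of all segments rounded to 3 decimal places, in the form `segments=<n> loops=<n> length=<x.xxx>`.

cell (1,0): code 0100 → (1.593,1.000)–(2.000,0.450)
cell (1,1): code 1100 → (1.763,2.000)–(1.593,1.000)
cell (1,2): code 1000 → (2.000,2.249)–(1.763,2.000)
cell (2,0): code 0110 → (2.000,0.450)–(3.000,0.028)
cell (2,2): code 1001 → (3.000,2.774)–(2.000,2.249)
cell (3,0): code 0110 → (3.000,0.028)–(4.000,0.427)
cell (3,2): code 1001 → (4.000,2.434)–(3.000,2.774)
cell (4,0): code 0110 → (4.000,0.427)–(5.000,0.896)
cell (4,2): code 1001 → (5.000,2.450)–(4.000,2.434)
cell (5,0): code 0110 → (5.000,0.896)–(6.000,0.948)
cell (5,2): code 1001 → (6.000,2.531)–(5.000,2.450)
cell (6,0): code 0010 → (6.000,0.948)–(6.061,1.000)
cell (6,1): code 0011 → (6.061,1.000)–(6.491,2.000)
cell (6,2): code 0001 → (6.491,2.000)–(6.000,2.531)
total: 14 segments, chained into 1 closed loop(s), length Σ = 12.390321

segments=14 loops=1 length=12.390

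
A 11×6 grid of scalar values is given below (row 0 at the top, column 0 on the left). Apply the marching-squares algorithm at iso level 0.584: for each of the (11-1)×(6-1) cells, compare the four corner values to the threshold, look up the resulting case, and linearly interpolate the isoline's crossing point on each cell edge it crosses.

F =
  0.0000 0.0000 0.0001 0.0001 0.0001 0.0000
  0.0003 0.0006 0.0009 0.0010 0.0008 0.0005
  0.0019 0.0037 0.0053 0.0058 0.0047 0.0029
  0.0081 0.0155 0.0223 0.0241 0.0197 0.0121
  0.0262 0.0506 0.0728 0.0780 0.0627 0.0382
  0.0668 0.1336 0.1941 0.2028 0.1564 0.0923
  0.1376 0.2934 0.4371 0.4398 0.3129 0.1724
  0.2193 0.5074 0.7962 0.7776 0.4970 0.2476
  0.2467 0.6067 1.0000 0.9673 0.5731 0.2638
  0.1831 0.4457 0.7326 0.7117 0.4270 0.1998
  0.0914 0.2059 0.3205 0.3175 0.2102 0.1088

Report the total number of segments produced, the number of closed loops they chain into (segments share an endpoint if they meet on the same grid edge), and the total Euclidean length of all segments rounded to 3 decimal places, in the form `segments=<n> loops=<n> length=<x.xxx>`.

cell (6,1): code 0100 → (6.409,2.000)–(7.000,1.265)
cell (6,2): code 1100 → (6.427,3.000)–(6.409,2.000)
cell (6,3): code 1000 → (7.000,3.690)–(6.427,3.000)
cell (7,0): code 0100 → (7.771,1.000)–(8.000,0.937)
cell (7,1): code 1110 → (7.000,1.265)–(7.771,1.000)
cell (7,3): code 1001 → (8.000,3.972)–(7.000,3.690)
cell (8,0): code 0010 → (8.000,0.937)–(8.141,1.000)
cell (8,1): code 0111 → (8.141,1.000)–(9.000,1.482)
cell (8,3): code 1001 → (9.000,3.449)–(8.000,3.972)
cell (9,1): code 0010 → (9.000,1.482)–(9.361,2.000)
cell (9,2): code 0011 → (9.361,2.000)–(9.324,3.000)
cell (9,3): code 0001 → (9.324,3.000)–(9.000,3.449)
total: 12 segments, chained into 1 closed loop(s), length Σ = 9.385398

segments=12 loops=1 length=9.385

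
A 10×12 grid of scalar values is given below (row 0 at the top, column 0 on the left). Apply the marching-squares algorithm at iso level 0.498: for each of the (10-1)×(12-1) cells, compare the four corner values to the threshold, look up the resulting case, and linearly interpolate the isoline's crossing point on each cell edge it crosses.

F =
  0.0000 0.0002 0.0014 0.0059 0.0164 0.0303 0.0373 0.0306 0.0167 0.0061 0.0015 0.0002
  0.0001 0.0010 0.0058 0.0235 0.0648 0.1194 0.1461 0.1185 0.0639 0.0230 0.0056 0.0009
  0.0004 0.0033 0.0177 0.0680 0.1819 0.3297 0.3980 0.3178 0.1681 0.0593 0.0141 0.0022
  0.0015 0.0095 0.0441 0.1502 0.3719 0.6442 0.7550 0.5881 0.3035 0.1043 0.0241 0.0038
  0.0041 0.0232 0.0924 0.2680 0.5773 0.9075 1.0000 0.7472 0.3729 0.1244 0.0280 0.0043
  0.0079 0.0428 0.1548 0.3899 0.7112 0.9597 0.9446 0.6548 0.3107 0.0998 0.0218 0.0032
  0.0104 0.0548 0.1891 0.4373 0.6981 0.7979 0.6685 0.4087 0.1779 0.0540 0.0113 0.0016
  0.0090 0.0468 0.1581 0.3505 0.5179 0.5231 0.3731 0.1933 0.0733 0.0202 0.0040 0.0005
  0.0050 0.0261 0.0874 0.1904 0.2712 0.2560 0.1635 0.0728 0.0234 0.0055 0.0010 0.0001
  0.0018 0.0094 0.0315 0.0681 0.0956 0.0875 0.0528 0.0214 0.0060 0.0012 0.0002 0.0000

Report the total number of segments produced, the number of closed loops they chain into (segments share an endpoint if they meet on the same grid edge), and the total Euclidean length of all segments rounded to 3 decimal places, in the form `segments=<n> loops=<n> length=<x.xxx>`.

segments=18 loops=1 length=14.291

cell (2,4): code 0100 → (2.535,5.000)–(3.000,4.463)
cell (2,5): code 1100 → (2.280,6.000)–(2.535,5.000)
cell (2,6): code 1100 → (2.667,7.000)–(2.280,6.000)
cell (2,7): code 1000 → (3.000,7.317)–(2.667,7.000)
cell (3,3): code 0100 → (3.614,4.000)–(4.000,3.744)
cell (3,4): code 1110 → (3.000,4.463)–(3.614,4.000)
cell (3,7): code 1001 → (4.000,7.666)–(3.000,7.317)
cell (4,3): code 0110 → (4.000,3.744)–(5.000,3.336)
cell (4,7): code 1001 → (5.000,7.456)–(4.000,7.666)
cell (5,3): code 0110 → (5.000,3.336)–(6.000,3.233)
cell (5,6): code 1011 → (6.000,6.656)–(5.637,7.000)
cell (5,7): code 0001 → (5.637,7.000)–(5.000,7.456)
cell (6,3): code 0110 → (6.000,3.233)–(7.000,3.881)
cell (6,5): code 1011 → (7.000,5.167)–(6.577,6.000)
cell (6,6): code 0001 → (6.577,6.000)–(6.000,6.656)
cell (7,3): code 0010 → (7.000,3.881)–(7.081,4.000)
cell (7,4): code 0011 → (7.081,4.000)–(7.094,5.000)
cell (7,5): code 0001 → (7.094,5.000)–(7.000,5.167)
total: 18 segments, chained into 1 closed loop(s), length Σ = 14.291044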